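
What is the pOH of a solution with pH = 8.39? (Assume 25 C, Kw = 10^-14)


pOH = 14 - pH
pOH = 14 - 8.39
pOH = 5.61

5.61


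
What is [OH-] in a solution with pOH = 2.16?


[OH-] = 10^(-pOH)
[OH-] = 10^(-2.16)
[OH-] = 0.0069 M

0.0069 M


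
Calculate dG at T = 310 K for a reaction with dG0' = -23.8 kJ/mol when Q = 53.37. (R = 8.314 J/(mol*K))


dG = dG0' + RT * ln(Q) / 1000
dG = -23.8 + 8.314 * 310 * ln(53.37) / 1000
dG = -13.5493 kJ/mol

-13.5493 kJ/mol


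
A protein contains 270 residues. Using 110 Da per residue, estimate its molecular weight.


MW = n_residues * 110 Da
MW = 270 * 110
MW = 29700 Da

29700 Da


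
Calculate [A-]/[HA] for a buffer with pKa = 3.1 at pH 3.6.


[A-]/[HA] = 10^(pH - pKa)
= 10^(3.6 - 3.1)
= 3.1623

3.1623


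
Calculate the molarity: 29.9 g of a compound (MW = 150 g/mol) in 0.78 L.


C = (mass / MW) / volume
C = (29.9 / 150) / 0.78
C = 0.2556 M

0.2556 M


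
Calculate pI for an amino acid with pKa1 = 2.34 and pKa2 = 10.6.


pI = (pKa1 + pKa2) / 2
pI = (2.34 + 10.6) / 2
pI = 6.47

6.47


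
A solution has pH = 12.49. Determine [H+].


[H+] = 10^(-pH)
[H+] = 10^(-12.49)
[H+] = 3.236e-13 M

3.236e-13 M


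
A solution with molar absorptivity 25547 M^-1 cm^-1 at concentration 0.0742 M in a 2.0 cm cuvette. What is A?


A = epsilon * c * l
A = 25547 * 0.0742 * 2.0
A = 3791.1748

3791.1748


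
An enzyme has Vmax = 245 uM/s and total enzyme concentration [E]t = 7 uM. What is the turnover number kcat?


kcat = Vmax / [E]t
kcat = 245 / 7
kcat = 35.0 s^-1

35.0 s^-1


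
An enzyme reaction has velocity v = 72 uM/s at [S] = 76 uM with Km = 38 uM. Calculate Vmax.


Vmax = v * (Km + [S]) / [S]
Vmax = 72 * (38 + 76) / 76
Vmax = 108.0 uM/s

108.0 uM/s


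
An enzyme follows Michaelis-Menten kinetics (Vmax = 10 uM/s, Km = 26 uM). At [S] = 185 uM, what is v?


v = Vmax * [S] / (Km + [S])
v = 10 * 185 / (26 + 185)
v = 8.7678 uM/s

8.7678 uM/s


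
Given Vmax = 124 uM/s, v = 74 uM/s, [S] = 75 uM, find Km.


Km = [S] * (Vmax - v) / v
Km = 75 * (124 - 74) / 74
Km = 50.6757 uM

50.6757 uM


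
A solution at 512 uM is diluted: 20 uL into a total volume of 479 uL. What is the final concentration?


C2 = C1 * V1 / V2
C2 = 512 * 20 / 479
C2 = 21.3779 uM

21.3779 uM


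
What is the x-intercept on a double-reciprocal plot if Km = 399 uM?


x-intercept = -1/Km
= -1/399
= -0.0025 1/uM

-0.0025 1/uM


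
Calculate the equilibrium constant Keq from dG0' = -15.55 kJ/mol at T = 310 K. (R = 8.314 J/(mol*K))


Keq = exp(-dG0 * 1000 / (R * T))
Keq = exp(-(-15.55) * 1000 / (8.314 * 310))
Keq = 417.1109

417.1109


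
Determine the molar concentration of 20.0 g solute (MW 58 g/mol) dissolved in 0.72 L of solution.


C = (mass / MW) / volume
C = (20.0 / 58) / 0.72
C = 0.4789 M

0.4789 M


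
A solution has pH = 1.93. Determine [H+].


[H+] = 10^(-pH)
[H+] = 10^(-1.93)
[H+] = 0.0117 M

0.0117 M


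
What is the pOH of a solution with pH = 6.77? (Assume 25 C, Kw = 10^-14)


pOH = 14 - pH
pOH = 14 - 6.77
pOH = 7.23

7.23


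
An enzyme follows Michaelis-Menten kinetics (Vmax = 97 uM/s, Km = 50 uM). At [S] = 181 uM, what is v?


v = Vmax * [S] / (Km + [S])
v = 97 * 181 / (50 + 181)
v = 76.0043 uM/s

76.0043 uM/s


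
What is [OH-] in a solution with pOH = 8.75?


[OH-] = 10^(-pOH)
[OH-] = 10^(-8.75)
[OH-] = 1.778e-09 M

1.778e-09 M


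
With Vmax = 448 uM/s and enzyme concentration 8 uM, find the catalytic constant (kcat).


kcat = Vmax / [E]t
kcat = 448 / 8
kcat = 56.0 s^-1

56.0 s^-1


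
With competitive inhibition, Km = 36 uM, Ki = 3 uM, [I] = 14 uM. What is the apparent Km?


Km_app = Km * (1 + [I]/Ki)
Km_app = 36 * (1 + 14/3)
Km_app = 204.0 uM

204.0 uM


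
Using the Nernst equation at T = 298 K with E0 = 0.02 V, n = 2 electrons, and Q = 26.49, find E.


E = E0 - (RT/nF) * ln(Q)
E = 0.02 - (8.314 * 298 / (2 * 96485)) * ln(26.49)
E = -0.0221 V

-0.0221 V


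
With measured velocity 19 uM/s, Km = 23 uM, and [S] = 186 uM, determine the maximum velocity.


Vmax = v * (Km + [S]) / [S]
Vmax = 19 * (23 + 186) / 186
Vmax = 21.3495 uM/s

21.3495 uM/s


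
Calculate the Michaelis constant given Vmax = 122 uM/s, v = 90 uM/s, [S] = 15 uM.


Km = [S] * (Vmax - v) / v
Km = 15 * (122 - 90) / 90
Km = 5.3333 uM

5.3333 uM


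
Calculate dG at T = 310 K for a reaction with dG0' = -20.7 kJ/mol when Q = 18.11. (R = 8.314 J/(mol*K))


dG = dG0' + RT * ln(Q) / 1000
dG = -20.7 + 8.314 * 310 * ln(18.11) / 1000
dG = -13.2348 kJ/mol

-13.2348 kJ/mol


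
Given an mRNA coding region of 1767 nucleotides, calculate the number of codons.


codons = nucleotides / 3
codons = 1767 / 3 = 589

589


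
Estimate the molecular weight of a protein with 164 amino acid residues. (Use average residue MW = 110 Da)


MW = n_residues * 110 Da
MW = 164 * 110
MW = 18040 Da

18040 Da


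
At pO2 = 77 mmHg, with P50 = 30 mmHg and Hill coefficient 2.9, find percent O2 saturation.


Y = pO2^n / (P50^n + pO2^n)
Y = 77^2.9 / (30^2.9 + 77^2.9)
Y = 93.9%

93.9%


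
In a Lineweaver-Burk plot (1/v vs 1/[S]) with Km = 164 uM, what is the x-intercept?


x-intercept = -1/Km
= -1/164
= -0.0061 1/uM

-0.0061 1/uM


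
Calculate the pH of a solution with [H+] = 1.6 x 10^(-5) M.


pH = -log10([H+])
pH = -log10(1.6 x 10^(-5))
pH = 4.7959

4.7959


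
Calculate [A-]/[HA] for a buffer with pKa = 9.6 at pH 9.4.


[A-]/[HA] = 10^(pH - pKa)
= 10^(9.4 - 9.6)
= 0.631

0.631


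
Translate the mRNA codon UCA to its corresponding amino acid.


Standard genetic code lookup.
Codon UCA -> Ser

Ser


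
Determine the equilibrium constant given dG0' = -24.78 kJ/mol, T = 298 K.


Keq = exp(-dG0 * 1000 / (R * T))
Keq = exp(-(-24.78) * 1000 / (8.314 * 298))
Keq = 22064.5493

22064.5493


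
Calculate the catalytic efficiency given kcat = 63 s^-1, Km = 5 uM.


Catalytic efficiency = kcat / Km
= 63 / 5
= 12.6 uM^-1*s^-1

12.6 uM^-1*s^-1


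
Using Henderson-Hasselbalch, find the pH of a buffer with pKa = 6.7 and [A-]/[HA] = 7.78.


pH = pKa + log10([A-]/[HA])
pH = 6.7 + log10(7.78)
pH = 7.591

7.591


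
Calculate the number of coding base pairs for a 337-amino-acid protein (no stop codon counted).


Each amino acid = 1 codon = 3 bp
bp = 337 * 3 = 1011 bp

1011 bp


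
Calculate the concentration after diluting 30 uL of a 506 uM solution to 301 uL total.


C2 = C1 * V1 / V2
C2 = 506 * 30 / 301
C2 = 50.4319 uM

50.4319 uM


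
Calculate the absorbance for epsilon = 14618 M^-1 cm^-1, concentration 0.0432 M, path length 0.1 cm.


A = epsilon * c * l
A = 14618 * 0.0432 * 0.1
A = 63.1498

63.1498


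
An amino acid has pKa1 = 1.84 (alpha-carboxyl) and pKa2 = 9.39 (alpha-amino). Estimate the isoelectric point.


pI = (pKa1 + pKa2) / 2
pI = (1.84 + 9.39) / 2
pI = 5.615

5.615


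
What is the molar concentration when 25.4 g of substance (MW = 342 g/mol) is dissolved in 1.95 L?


C = (mass / MW) / volume
C = (25.4 / 342) / 1.95
C = 0.0381 M

0.0381 M


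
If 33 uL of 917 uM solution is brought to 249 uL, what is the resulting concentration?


C2 = C1 * V1 / V2
C2 = 917 * 33 / 249
C2 = 121.5301 uM

121.5301 uM


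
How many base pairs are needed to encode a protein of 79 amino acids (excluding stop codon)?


Each amino acid = 1 codon = 3 bp
bp = 79 * 3 = 237 bp

237 bp


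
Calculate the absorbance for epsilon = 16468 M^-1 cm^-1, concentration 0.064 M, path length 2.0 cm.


A = epsilon * c * l
A = 16468 * 0.064 * 2.0
A = 2107.904

2107.904


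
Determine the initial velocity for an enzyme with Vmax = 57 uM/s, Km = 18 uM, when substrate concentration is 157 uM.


v = Vmax * [S] / (Km + [S])
v = 57 * 157 / (18 + 157)
v = 51.1371 uM/s

51.1371 uM/s


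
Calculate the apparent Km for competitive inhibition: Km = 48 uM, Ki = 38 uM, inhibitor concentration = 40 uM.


Km_app = Km * (1 + [I]/Ki)
Km_app = 48 * (1 + 40/38)
Km_app = 98.5263 uM

98.5263 uM


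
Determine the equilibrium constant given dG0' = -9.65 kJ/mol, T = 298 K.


Keq = exp(-dG0 * 1000 / (R * T))
Keq = exp(-(-9.65) * 1000 / (8.314 * 298))
Keq = 49.1532

49.1532


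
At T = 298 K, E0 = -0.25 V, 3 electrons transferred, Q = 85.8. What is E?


E = E0 - (RT/nF) * ln(Q)
E = -0.25 - (8.314 * 298 / (3 * 96485)) * ln(85.8)
E = -0.2881 V

-0.2881 V


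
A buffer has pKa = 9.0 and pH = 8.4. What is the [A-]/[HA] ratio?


[A-]/[HA] = 10^(pH - pKa)
= 10^(8.4 - 9.0)
= 0.2512

0.2512


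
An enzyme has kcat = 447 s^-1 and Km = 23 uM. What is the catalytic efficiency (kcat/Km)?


Catalytic efficiency = kcat / Km
= 447 / 23
= 19.4348 uM^-1*s^-1

19.4348 uM^-1*s^-1


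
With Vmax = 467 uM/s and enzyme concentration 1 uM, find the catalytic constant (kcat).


kcat = Vmax / [E]t
kcat = 467 / 1
kcat = 467.0 s^-1

467.0 s^-1


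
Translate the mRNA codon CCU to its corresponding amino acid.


Standard genetic code lookup.
Codon CCU -> Pro

Pro


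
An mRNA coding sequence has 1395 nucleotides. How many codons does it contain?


codons = nucleotides / 3
codons = 1395 / 3 = 465

465


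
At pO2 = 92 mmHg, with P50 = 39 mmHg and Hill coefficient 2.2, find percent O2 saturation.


Y = pO2^n / (P50^n + pO2^n)
Y = 92^2.2 / (39^2.2 + 92^2.2)
Y = 86.85%

86.85%


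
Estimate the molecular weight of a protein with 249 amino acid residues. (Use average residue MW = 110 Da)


MW = n_residues * 110 Da
MW = 249 * 110
MW = 27390 Da

27390 Da


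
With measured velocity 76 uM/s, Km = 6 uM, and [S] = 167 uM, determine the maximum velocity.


Vmax = v * (Km + [S]) / [S]
Vmax = 76 * (6 + 167) / 167
Vmax = 78.7305 uM/s

78.7305 uM/s


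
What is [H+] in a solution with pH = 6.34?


[H+] = 10^(-pH)
[H+] = 10^(-6.34)
[H+] = 4.571e-07 M

4.571e-07 M


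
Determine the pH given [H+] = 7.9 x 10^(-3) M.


pH = -log10([H+])
pH = -log10(7.9 x 10^(-3))
pH = 2.1024

2.1024


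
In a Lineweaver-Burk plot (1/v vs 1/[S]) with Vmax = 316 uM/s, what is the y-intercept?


y-intercept = 1/Vmax
= 1/316
= 0.0032 s/uM

0.0032 s/uM


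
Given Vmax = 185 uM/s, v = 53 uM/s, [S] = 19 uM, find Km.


Km = [S] * (Vmax - v) / v
Km = 19 * (185 - 53) / 53
Km = 47.3208 uM

47.3208 uM


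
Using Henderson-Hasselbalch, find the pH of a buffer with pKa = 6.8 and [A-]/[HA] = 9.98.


pH = pKa + log10([A-]/[HA])
pH = 6.8 + log10(9.98)
pH = 7.7991

7.7991


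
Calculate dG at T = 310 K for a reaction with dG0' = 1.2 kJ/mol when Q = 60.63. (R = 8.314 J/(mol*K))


dG = dG0' + RT * ln(Q) / 1000
dG = 1.2 + 8.314 * 310 * ln(60.63) / 1000
dG = 11.7794 kJ/mol

11.7794 kJ/mol


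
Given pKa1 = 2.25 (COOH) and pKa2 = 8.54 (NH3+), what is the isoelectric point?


pI = (pKa1 + pKa2) / 2
pI = (2.25 + 8.54) / 2
pI = 5.395

5.395


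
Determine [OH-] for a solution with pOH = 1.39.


[OH-] = 10^(-pOH)
[OH-] = 10^(-1.39)
[OH-] = 0.0407 M

0.0407 M


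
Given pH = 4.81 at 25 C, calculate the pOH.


pOH = 14 - pH
pOH = 14 - 4.81
pOH = 9.19

9.19


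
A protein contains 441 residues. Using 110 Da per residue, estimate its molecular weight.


MW = n_residues * 110 Da
MW = 441 * 110
MW = 48510 Da

48510 Da


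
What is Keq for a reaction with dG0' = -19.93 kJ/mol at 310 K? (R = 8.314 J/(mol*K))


Keq = exp(-dG0 * 1000 / (R * T))
Keq = exp(-(-19.93) * 1000 / (8.314 * 310))
Keq = 2281.9343

2281.9343


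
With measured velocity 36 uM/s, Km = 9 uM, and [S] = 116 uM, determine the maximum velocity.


Vmax = v * (Km + [S]) / [S]
Vmax = 36 * (9 + 116) / 116
Vmax = 38.7931 uM/s

38.7931 uM/s


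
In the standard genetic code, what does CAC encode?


Standard genetic code lookup.
Codon CAC -> His

His


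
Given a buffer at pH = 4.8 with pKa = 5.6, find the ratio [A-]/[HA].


[A-]/[HA] = 10^(pH - pKa)
= 10^(4.8 - 5.6)
= 0.1585

0.1585


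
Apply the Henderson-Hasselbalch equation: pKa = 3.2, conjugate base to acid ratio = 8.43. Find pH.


pH = pKa + log10([A-]/[HA])
pH = 3.2 + log10(8.43)
pH = 4.1258

4.1258


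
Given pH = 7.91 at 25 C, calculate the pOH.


pOH = 14 - pH
pOH = 14 - 7.91
pOH = 6.09

6.09


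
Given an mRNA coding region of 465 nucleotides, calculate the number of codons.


codons = nucleotides / 3
codons = 465 / 3 = 155

155


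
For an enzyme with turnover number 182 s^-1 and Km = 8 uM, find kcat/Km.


Catalytic efficiency = kcat / Km
= 182 / 8
= 22.75 uM^-1*s^-1

22.75 uM^-1*s^-1


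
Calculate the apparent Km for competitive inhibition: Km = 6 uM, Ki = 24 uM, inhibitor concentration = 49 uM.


Km_app = Km * (1 + [I]/Ki)
Km_app = 6 * (1 + 49/24)
Km_app = 18.25 uM

18.25 uM


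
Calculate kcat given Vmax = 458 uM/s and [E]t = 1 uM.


kcat = Vmax / [E]t
kcat = 458 / 1
kcat = 458.0 s^-1

458.0 s^-1


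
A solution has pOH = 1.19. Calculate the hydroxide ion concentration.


[OH-] = 10^(-pOH)
[OH-] = 10^(-1.19)
[OH-] = 0.0646 M

0.0646 M


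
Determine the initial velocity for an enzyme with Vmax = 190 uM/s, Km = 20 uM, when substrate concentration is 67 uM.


v = Vmax * [S] / (Km + [S])
v = 190 * 67 / (20 + 67)
v = 146.3218 uM/s

146.3218 uM/s


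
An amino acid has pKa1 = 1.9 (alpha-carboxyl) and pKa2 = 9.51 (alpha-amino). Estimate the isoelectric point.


pI = (pKa1 + pKa2) / 2
pI = (1.9 + 9.51) / 2
pI = 5.705

5.705


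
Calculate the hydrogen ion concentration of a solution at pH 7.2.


[H+] = 10^(-pH)
[H+] = 10^(-7.2)
[H+] = 6.310e-08 M

6.310e-08 M


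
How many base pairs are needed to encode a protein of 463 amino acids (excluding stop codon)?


Each amino acid = 1 codon = 3 bp
bp = 463 * 3 = 1389 bp

1389 bp


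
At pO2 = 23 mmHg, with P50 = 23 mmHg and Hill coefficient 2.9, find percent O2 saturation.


Y = pO2^n / (P50^n + pO2^n)
Y = 23^2.9 / (23^2.9 + 23^2.9)
Y = 50.0%

50.0%


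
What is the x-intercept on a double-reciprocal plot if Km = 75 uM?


x-intercept = -1/Km
= -1/75
= -0.0133 1/uM

-0.0133 1/uM


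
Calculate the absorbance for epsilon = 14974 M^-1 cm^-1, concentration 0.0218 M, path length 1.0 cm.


A = epsilon * c * l
A = 14974 * 0.0218 * 1.0
A = 326.4332

326.4332


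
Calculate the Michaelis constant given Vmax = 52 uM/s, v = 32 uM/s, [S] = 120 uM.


Km = [S] * (Vmax - v) / v
Km = 120 * (52 - 32) / 32
Km = 75.0 uM

75.0 uM


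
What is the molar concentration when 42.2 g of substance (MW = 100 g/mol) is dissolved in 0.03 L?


C = (mass / MW) / volume
C = (42.2 / 100) / 0.03
C = 14.0667 M

14.0667 M


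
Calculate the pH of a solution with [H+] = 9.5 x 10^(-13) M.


pH = -log10([H+])
pH = -log10(9.5 x 10^(-13))
pH = 12.0223

12.0223


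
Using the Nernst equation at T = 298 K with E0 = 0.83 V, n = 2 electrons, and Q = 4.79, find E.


E = E0 - (RT/nF) * ln(Q)
E = 0.83 - (8.314 * 298 / (2 * 96485)) * ln(4.79)
E = 0.8099 V

0.8099 V


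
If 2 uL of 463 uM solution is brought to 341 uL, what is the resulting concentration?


C2 = C1 * V1 / V2
C2 = 463 * 2 / 341
C2 = 2.7155 uM

2.7155 uM


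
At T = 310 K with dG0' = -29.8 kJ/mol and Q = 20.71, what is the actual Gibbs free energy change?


dG = dG0' + RT * ln(Q) / 1000
dG = -29.8 + 8.314 * 310 * ln(20.71) / 1000
dG = -21.9891 kJ/mol

-21.9891 kJ/mol


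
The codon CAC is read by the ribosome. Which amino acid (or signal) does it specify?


Standard genetic code lookup.
Codon CAC -> His

His


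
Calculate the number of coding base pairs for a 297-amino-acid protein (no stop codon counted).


Each amino acid = 1 codon = 3 bp
bp = 297 * 3 = 891 bp

891 bp


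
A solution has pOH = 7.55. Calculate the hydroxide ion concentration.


[OH-] = 10^(-pOH)
[OH-] = 10^(-7.55)
[OH-] = 2.818e-08 M

2.818e-08 M


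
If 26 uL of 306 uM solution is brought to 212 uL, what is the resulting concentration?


C2 = C1 * V1 / V2
C2 = 306 * 26 / 212
C2 = 37.5283 uM

37.5283 uM


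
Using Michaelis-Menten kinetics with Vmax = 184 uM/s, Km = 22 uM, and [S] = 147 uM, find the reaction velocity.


v = Vmax * [S] / (Km + [S])
v = 184 * 147 / (22 + 147)
v = 160.0473 uM/s

160.0473 uM/s


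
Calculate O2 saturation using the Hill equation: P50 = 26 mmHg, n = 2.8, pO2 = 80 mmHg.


Y = pO2^n / (P50^n + pO2^n)
Y = 80^2.8 / (26^2.8 + 80^2.8)
Y = 95.88%

95.88%


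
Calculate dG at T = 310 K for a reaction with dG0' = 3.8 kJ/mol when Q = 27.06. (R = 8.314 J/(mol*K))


dG = dG0' + RT * ln(Q) / 1000
dG = 3.8 + 8.314 * 310 * ln(27.06) / 1000
dG = 12.3002 kJ/mol

12.3002 kJ/mol


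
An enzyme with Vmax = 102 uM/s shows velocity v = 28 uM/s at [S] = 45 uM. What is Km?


Km = [S] * (Vmax - v) / v
Km = 45 * (102 - 28) / 28
Km = 118.9286 uM

118.9286 uM


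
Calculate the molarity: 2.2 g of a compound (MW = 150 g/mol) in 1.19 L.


C = (mass / MW) / volume
C = (2.2 / 150) / 1.19
C = 0.0123 M

0.0123 M


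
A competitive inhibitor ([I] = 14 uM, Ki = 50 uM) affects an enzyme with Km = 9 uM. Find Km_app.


Km_app = Km * (1 + [I]/Ki)
Km_app = 9 * (1 + 14/50)
Km_app = 11.52 uM

11.52 uM


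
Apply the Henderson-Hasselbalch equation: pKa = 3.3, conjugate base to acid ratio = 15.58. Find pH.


pH = pKa + log10([A-]/[HA])
pH = 3.3 + log10(15.58)
pH = 4.4926

4.4926


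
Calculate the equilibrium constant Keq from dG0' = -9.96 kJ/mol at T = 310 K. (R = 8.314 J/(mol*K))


Keq = exp(-dG0 * 1000 / (R * T))
Keq = exp(-(-9.96) * 1000 / (8.314 * 310))
Keq = 47.677

47.677


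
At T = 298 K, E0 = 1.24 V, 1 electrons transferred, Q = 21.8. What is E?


E = E0 - (RT/nF) * ln(Q)
E = 1.24 - (8.314 * 298 / (1 * 96485)) * ln(21.8)
E = 1.1609 V

1.1609 V


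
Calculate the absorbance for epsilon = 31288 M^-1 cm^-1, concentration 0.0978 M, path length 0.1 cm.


A = epsilon * c * l
A = 31288 * 0.0978 * 0.1
A = 305.9966

305.9966


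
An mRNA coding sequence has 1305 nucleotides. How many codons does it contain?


codons = nucleotides / 3
codons = 1305 / 3 = 435

435


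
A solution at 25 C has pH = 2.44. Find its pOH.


pOH = 14 - pH
pOH = 14 - 2.44
pOH = 11.56

11.56


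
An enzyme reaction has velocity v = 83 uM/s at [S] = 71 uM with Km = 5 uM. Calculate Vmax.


Vmax = v * (Km + [S]) / [S]
Vmax = 83 * (5 + 71) / 71
Vmax = 88.8451 uM/s

88.8451 uM/s


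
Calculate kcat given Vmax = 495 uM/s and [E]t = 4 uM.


kcat = Vmax / [E]t
kcat = 495 / 4
kcat = 123.75 s^-1

123.75 s^-1


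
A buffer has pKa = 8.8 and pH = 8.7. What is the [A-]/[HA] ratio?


[A-]/[HA] = 10^(pH - pKa)
= 10^(8.7 - 8.8)
= 0.7943

0.7943


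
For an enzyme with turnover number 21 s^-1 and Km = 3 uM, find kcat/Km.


Catalytic efficiency = kcat / Km
= 21 / 3
= 7.0 uM^-1*s^-1

7.0 uM^-1*s^-1


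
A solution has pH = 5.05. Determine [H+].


[H+] = 10^(-pH)
[H+] = 10^(-5.05)
[H+] = 8.913e-06 M

8.913e-06 M


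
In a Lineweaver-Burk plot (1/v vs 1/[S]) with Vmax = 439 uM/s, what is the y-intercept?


y-intercept = 1/Vmax
= 1/439
= 0.0023 s/uM

0.0023 s/uM


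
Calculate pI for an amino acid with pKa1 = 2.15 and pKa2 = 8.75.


pI = (pKa1 + pKa2) / 2
pI = (2.15 + 8.75) / 2
pI = 5.45

5.45


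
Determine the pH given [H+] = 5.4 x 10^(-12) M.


pH = -log10([H+])
pH = -log10(5.4 x 10^(-12))
pH = 11.2676

11.2676


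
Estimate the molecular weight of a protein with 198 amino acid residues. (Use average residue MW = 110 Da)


MW = n_residues * 110 Da
MW = 198 * 110
MW = 21780 Da

21780 Da


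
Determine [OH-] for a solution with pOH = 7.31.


[OH-] = 10^(-pOH)
[OH-] = 10^(-7.31)
[OH-] = 4.898e-08 M

4.898e-08 M


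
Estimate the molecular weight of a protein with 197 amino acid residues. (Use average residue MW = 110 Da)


MW = n_residues * 110 Da
MW = 197 * 110
MW = 21670 Da

21670 Da


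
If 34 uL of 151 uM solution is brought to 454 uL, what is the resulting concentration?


C2 = C1 * V1 / V2
C2 = 151 * 34 / 454
C2 = 11.3084 uM

11.3084 uM


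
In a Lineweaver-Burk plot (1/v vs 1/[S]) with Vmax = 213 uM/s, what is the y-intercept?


y-intercept = 1/Vmax
= 1/213
= 0.0047 s/uM

0.0047 s/uM


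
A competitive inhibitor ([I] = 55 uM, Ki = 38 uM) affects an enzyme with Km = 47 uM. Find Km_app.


Km_app = Km * (1 + [I]/Ki)
Km_app = 47 * (1 + 55/38)
Km_app = 115.0263 uM

115.0263 uM


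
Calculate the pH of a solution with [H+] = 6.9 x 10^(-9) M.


pH = -log10([H+])
pH = -log10(6.9 x 10^(-9))
pH = 8.1612

8.1612


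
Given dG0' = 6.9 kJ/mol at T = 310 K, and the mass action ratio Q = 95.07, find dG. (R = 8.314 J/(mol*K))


dG = dG0' + RT * ln(Q) / 1000
dG = 6.9 + 8.314 * 310 * ln(95.07) / 1000
dG = 18.6388 kJ/mol

18.6388 kJ/mol


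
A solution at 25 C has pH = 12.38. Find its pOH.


pOH = 14 - pH
pOH = 14 - 12.38
pOH = 1.62

1.62


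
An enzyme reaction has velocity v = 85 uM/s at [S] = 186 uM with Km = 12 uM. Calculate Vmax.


Vmax = v * (Km + [S]) / [S]
Vmax = 85 * (12 + 186) / 186
Vmax = 90.4839 uM/s

90.4839 uM/s


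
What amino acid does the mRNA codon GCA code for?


Standard genetic code lookup.
Codon GCA -> Ala

Ala


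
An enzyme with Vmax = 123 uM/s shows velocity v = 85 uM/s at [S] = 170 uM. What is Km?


Km = [S] * (Vmax - v) / v
Km = 170 * (123 - 85) / 85
Km = 76.0 uM

76.0 uM


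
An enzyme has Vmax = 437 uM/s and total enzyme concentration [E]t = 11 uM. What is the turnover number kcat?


kcat = Vmax / [E]t
kcat = 437 / 11
kcat = 39.7273 s^-1

39.7273 s^-1


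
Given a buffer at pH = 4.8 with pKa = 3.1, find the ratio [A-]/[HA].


[A-]/[HA] = 10^(pH - pKa)
= 10^(4.8 - 3.1)
= 50.1187

50.1187


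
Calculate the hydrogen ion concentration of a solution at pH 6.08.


[H+] = 10^(-pH)
[H+] = 10^(-6.08)
[H+] = 8.318e-07 M

8.318e-07 M


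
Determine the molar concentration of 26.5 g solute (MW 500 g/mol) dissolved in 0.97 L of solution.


C = (mass / MW) / volume
C = (26.5 / 500) / 0.97
C = 0.0546 M

0.0546 M


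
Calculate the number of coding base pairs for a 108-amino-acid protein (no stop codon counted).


Each amino acid = 1 codon = 3 bp
bp = 108 * 3 = 324 bp

324 bp


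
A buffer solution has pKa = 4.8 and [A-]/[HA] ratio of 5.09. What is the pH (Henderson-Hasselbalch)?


pH = pKa + log10([A-]/[HA])
pH = 4.8 + log10(5.09)
pH = 5.5067

5.5067


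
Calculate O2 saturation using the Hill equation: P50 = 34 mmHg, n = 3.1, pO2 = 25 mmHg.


Y = pO2^n / (P50^n + pO2^n)
Y = 25^3.1 / (34^3.1 + 25^3.1)
Y = 27.82%

27.82%


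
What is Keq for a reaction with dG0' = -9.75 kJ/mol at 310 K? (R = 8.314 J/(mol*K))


Keq = exp(-dG0 * 1000 / (R * T))
Keq = exp(-(-9.75) * 1000 / (8.314 * 310))
Keq = 43.9464

43.9464


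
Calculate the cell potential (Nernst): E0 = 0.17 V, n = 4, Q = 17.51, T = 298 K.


E = E0 - (RT/nF) * ln(Q)
E = 0.17 - (8.314 * 298 / (4 * 96485)) * ln(17.51)
E = 0.1516 V

0.1516 V


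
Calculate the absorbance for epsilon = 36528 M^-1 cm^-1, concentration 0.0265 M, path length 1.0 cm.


A = epsilon * c * l
A = 36528 * 0.0265 * 1.0
A = 967.992

967.992


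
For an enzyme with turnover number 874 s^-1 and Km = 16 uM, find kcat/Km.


Catalytic efficiency = kcat / Km
= 874 / 16
= 54.625 uM^-1*s^-1

54.625 uM^-1*s^-1


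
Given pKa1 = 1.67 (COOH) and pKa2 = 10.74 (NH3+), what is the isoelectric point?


pI = (pKa1 + pKa2) / 2
pI = (1.67 + 10.74) / 2
pI = 6.205

6.205


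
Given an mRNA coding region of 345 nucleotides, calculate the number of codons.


codons = nucleotides / 3
codons = 345 / 3 = 115

115


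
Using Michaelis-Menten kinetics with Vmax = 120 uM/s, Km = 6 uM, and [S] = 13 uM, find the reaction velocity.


v = Vmax * [S] / (Km + [S])
v = 120 * 13 / (6 + 13)
v = 82.1053 uM/s

82.1053 uM/s


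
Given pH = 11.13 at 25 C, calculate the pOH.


pOH = 14 - pH
pOH = 14 - 11.13
pOH = 2.87

2.87


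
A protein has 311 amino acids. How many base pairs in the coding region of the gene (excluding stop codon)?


Each amino acid = 1 codon = 3 bp
bp = 311 * 3 = 933 bp

933 bp


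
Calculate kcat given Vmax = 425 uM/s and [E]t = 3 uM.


kcat = Vmax / [E]t
kcat = 425 / 3
kcat = 141.6667 s^-1

141.6667 s^-1


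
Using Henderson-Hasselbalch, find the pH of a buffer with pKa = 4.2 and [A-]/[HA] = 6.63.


pH = pKa + log10([A-]/[HA])
pH = 4.2 + log10(6.63)
pH = 5.0215

5.0215


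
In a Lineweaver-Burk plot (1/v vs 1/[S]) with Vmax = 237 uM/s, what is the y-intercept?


y-intercept = 1/Vmax
= 1/237
= 0.0042 s/uM

0.0042 s/uM


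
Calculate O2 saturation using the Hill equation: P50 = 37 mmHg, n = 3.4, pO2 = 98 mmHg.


Y = pO2^n / (P50^n + pO2^n)
Y = 98^3.4 / (37^3.4 + 98^3.4)
Y = 96.48%

96.48%


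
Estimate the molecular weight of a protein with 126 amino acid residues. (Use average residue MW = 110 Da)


MW = n_residues * 110 Da
MW = 126 * 110
MW = 13860 Da

13860 Da


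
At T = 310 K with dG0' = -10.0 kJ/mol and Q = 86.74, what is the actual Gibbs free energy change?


dG = dG0' + RT * ln(Q) / 1000
dG = -10.0 + 8.314 * 310 * ln(86.74) / 1000
dG = 1.5024 kJ/mol

1.5024 kJ/mol


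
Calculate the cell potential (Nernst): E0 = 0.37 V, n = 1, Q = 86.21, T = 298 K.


E = E0 - (RT/nF) * ln(Q)
E = 0.37 - (8.314 * 298 / (1 * 96485)) * ln(86.21)
E = 0.2556 V

0.2556 V


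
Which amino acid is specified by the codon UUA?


Standard genetic code lookup.
Codon UUA -> Leu

Leu


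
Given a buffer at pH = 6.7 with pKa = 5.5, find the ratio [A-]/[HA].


[A-]/[HA] = 10^(pH - pKa)
= 10^(6.7 - 5.5)
= 15.8489

15.8489


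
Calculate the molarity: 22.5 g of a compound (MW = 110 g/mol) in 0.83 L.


C = (mass / MW) / volume
C = (22.5 / 110) / 0.83
C = 0.2464 M

0.2464 M


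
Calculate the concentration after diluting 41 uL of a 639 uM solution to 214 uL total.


C2 = C1 * V1 / V2
C2 = 639 * 41 / 214
C2 = 122.4252 uM

122.4252 uM


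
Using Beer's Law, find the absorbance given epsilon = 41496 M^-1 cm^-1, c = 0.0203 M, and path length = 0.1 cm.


A = epsilon * c * l
A = 41496 * 0.0203 * 0.1
A = 84.2369

84.2369


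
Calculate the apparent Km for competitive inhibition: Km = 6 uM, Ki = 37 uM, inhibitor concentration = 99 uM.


Km_app = Km * (1 + [I]/Ki)
Km_app = 6 * (1 + 99/37)
Km_app = 22.0541 uM

22.0541 uM


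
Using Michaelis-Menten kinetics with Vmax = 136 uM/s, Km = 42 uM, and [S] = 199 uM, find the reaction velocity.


v = Vmax * [S] / (Km + [S])
v = 136 * 199 / (42 + 199)
v = 112.2988 uM/s

112.2988 uM/s


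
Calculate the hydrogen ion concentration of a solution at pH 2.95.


[H+] = 10^(-pH)
[H+] = 10^(-2.95)
[H+] = 0.0011 M

0.0011 M


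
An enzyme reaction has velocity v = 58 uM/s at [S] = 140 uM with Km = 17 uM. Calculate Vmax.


Vmax = v * (Km + [S]) / [S]
Vmax = 58 * (17 + 140) / 140
Vmax = 65.0429 uM/s

65.0429 uM/s


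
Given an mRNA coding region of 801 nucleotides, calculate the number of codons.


codons = nucleotides / 3
codons = 801 / 3 = 267

267


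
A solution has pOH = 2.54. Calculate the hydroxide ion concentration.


[OH-] = 10^(-pOH)
[OH-] = 10^(-2.54)
[OH-] = 0.0029 M

0.0029 M


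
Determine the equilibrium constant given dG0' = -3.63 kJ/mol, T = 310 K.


Keq = exp(-dG0 * 1000 / (R * T))
Keq = exp(-(-3.63) * 1000 / (8.314 * 310))
Keq = 4.0895

4.0895


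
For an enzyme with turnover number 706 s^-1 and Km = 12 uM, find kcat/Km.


Catalytic efficiency = kcat / Km
= 706 / 12
= 58.8333 uM^-1*s^-1

58.8333 uM^-1*s^-1


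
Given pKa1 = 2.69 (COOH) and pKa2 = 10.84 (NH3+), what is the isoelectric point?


pI = (pKa1 + pKa2) / 2
pI = (2.69 + 10.84) / 2
pI = 6.765

6.765


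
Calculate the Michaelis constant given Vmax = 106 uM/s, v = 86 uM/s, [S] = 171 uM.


Km = [S] * (Vmax - v) / v
Km = 171 * (106 - 86) / 86
Km = 39.7674 uM

39.7674 uM


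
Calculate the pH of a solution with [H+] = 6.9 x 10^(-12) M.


pH = -log10([H+])
pH = -log10(6.9 x 10^(-12))
pH = 11.1612

11.1612


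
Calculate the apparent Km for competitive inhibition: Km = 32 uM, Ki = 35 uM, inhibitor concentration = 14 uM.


Km_app = Km * (1 + [I]/Ki)
Km_app = 32 * (1 + 14/35)
Km_app = 44.8 uM

44.8 uM


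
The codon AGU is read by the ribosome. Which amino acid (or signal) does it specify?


Standard genetic code lookup.
Codon AGU -> Ser

Ser


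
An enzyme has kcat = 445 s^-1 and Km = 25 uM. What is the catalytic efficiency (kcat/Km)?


Catalytic efficiency = kcat / Km
= 445 / 25
= 17.8 uM^-1*s^-1

17.8 uM^-1*s^-1


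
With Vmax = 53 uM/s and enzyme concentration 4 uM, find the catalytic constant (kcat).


kcat = Vmax / [E]t
kcat = 53 / 4
kcat = 13.25 s^-1

13.25 s^-1


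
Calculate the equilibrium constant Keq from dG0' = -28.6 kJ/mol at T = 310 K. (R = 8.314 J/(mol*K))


Keq = exp(-dG0 * 1000 / (R * T))
Keq = exp(-(-28.6) * 1000 / (8.314 * 310))
Keq = 65953.9542

65953.9542


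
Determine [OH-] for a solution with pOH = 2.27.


[OH-] = 10^(-pOH)
[OH-] = 10^(-2.27)
[OH-] = 0.0054 M

0.0054 M


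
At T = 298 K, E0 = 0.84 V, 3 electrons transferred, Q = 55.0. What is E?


E = E0 - (RT/nF) * ln(Q)
E = 0.84 - (8.314 * 298 / (3 * 96485)) * ln(55.0)
E = 0.8057 V

0.8057 V


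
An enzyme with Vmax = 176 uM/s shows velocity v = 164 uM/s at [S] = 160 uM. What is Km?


Km = [S] * (Vmax - v) / v
Km = 160 * (176 - 164) / 164
Km = 11.7073 uM

11.7073 uM


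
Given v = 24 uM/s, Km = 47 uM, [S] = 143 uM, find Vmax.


Vmax = v * (Km + [S]) / [S]
Vmax = 24 * (47 + 143) / 143
Vmax = 31.8881 uM/s

31.8881 uM/s


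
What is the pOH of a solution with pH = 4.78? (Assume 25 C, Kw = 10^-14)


pOH = 14 - pH
pOH = 14 - 4.78
pOH = 9.22

9.22


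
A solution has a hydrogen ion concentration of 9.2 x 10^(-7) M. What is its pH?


pH = -log10([H+])
pH = -log10(9.2 x 10^(-7))
pH = 6.0362

6.0362


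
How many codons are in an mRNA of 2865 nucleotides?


codons = nucleotides / 3
codons = 2865 / 3 = 955

955


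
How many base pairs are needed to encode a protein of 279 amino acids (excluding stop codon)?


Each amino acid = 1 codon = 3 bp
bp = 279 * 3 = 837 bp

837 bp


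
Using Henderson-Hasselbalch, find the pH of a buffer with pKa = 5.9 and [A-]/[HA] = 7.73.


pH = pKa + log10([A-]/[HA])
pH = 5.9 + log10(7.73)
pH = 6.7882

6.7882


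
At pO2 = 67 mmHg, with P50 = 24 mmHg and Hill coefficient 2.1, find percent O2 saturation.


Y = pO2^n / (P50^n + pO2^n)
Y = 67^2.1 / (24^2.1 + 67^2.1)
Y = 89.62%

89.62%


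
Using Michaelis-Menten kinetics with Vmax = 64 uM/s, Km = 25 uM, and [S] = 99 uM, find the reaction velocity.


v = Vmax * [S] / (Km + [S])
v = 64 * 99 / (25 + 99)
v = 51.0968 uM/s

51.0968 uM/s


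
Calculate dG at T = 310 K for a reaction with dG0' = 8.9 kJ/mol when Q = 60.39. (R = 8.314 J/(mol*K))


dG = dG0' + RT * ln(Q) / 1000
dG = 8.9 + 8.314 * 310 * ln(60.39) / 1000
dG = 19.4692 kJ/mol

19.4692 kJ/mol


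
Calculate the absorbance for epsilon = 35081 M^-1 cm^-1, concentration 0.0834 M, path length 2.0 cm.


A = epsilon * c * l
A = 35081 * 0.0834 * 2.0
A = 5851.5108

5851.5108


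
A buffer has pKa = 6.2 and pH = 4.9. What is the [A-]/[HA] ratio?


[A-]/[HA] = 10^(pH - pKa)
= 10^(4.9 - 6.2)
= 0.0501

0.0501


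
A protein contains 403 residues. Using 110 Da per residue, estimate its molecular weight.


MW = n_residues * 110 Da
MW = 403 * 110
MW = 44330 Da

44330 Da


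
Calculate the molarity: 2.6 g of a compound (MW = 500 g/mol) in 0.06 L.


C = (mass / MW) / volume
C = (2.6 / 500) / 0.06
C = 0.0867 M

0.0867 M


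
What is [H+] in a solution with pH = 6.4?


[H+] = 10^(-pH)
[H+] = 10^(-6.4)
[H+] = 3.981e-07 M

3.981e-07 M


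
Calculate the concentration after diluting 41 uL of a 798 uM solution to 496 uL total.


C2 = C1 * V1 / V2
C2 = 798 * 41 / 496
C2 = 65.9637 uM

65.9637 uM


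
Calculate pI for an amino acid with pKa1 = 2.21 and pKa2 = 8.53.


pI = (pKa1 + pKa2) / 2
pI = (2.21 + 8.53) / 2
pI = 5.37

5.37


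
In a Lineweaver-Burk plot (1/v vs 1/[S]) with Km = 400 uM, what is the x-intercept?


x-intercept = -1/Km
= -1/400
= -0.0025 1/uM

-0.0025 1/uM


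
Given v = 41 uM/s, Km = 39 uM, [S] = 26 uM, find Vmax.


Vmax = v * (Km + [S]) / [S]
Vmax = 41 * (39 + 26) / 26
Vmax = 102.5 uM/s

102.5 uM/s


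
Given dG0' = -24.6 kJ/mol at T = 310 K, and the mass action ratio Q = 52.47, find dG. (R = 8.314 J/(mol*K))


dG = dG0' + RT * ln(Q) / 1000
dG = -24.6 + 8.314 * 310 * ln(52.47) / 1000
dG = -14.3931 kJ/mol

-14.3931 kJ/mol


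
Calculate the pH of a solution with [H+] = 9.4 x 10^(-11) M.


pH = -log10([H+])
pH = -log10(9.4 x 10^(-11))
pH = 10.0269

10.0269


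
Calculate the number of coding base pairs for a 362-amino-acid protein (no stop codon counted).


Each amino acid = 1 codon = 3 bp
bp = 362 * 3 = 1086 bp

1086 bp


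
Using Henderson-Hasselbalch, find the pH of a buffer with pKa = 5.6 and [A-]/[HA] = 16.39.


pH = pKa + log10([A-]/[HA])
pH = 5.6 + log10(16.39)
pH = 6.8146

6.8146


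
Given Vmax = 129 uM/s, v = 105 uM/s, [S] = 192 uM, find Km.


Km = [S] * (Vmax - v) / v
Km = 192 * (129 - 105) / 105
Km = 43.8857 uM

43.8857 uM


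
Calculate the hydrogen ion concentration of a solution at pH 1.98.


[H+] = 10^(-pH)
[H+] = 10^(-1.98)
[H+] = 0.0105 M

0.0105 M


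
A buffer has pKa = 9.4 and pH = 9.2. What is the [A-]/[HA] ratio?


[A-]/[HA] = 10^(pH - pKa)
= 10^(9.2 - 9.4)
= 0.631

0.631


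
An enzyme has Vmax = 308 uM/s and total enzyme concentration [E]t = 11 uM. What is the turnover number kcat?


kcat = Vmax / [E]t
kcat = 308 / 11
kcat = 28.0 s^-1

28.0 s^-1


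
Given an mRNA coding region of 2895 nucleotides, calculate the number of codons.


codons = nucleotides / 3
codons = 2895 / 3 = 965

965


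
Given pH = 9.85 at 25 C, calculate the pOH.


pOH = 14 - pH
pOH = 14 - 9.85
pOH = 4.15

4.15


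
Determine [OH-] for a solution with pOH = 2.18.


[OH-] = 10^(-pOH)
[OH-] = 10^(-2.18)
[OH-] = 0.0066 M

0.0066 M


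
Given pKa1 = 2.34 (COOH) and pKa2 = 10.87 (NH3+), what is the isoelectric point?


pI = (pKa1 + pKa2) / 2
pI = (2.34 + 10.87) / 2
pI = 6.605

6.605


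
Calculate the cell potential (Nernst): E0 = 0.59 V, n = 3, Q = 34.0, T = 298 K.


E = E0 - (RT/nF) * ln(Q)
E = 0.59 - (8.314 * 298 / (3 * 96485)) * ln(34.0)
E = 0.5598 V

0.5598 V


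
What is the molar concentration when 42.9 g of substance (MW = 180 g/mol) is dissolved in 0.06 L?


C = (mass / MW) / volume
C = (42.9 / 180) / 0.06
C = 3.9722 M

3.9722 M


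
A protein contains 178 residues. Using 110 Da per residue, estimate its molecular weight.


MW = n_residues * 110 Da
MW = 178 * 110
MW = 19580 Da

19580 Da


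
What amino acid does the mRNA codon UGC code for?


Standard genetic code lookup.
Codon UGC -> Cys

Cys


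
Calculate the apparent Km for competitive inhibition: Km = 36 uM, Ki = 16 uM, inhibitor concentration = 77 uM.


Km_app = Km * (1 + [I]/Ki)
Km_app = 36 * (1 + 77/16)
Km_app = 209.25 uM

209.25 uM


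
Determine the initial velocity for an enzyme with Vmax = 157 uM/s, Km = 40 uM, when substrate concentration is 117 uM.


v = Vmax * [S] / (Km + [S])
v = 157 * 117 / (40 + 117)
v = 117.0 uM/s

117.0 uM/s


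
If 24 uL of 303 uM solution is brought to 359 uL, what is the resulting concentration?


C2 = C1 * V1 / V2
C2 = 303 * 24 / 359
C2 = 20.2563 uM

20.2563 uM


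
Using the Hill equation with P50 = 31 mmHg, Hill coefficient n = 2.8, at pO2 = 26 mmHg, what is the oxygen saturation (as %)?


Y = pO2^n / (P50^n + pO2^n)
Y = 26^2.8 / (31^2.8 + 26^2.8)
Y = 37.93%

37.93%


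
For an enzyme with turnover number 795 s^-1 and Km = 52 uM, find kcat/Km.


Catalytic efficiency = kcat / Km
= 795 / 52
= 15.2885 uM^-1*s^-1

15.2885 uM^-1*s^-1


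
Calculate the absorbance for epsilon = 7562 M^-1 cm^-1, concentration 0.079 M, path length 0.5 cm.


A = epsilon * c * l
A = 7562 * 0.079 * 0.5
A = 298.699

298.699


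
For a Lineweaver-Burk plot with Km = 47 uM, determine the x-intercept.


x-intercept = -1/Km
= -1/47
= -0.0213 1/uM

-0.0213 1/uM


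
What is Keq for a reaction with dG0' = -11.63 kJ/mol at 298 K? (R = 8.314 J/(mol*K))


Keq = exp(-dG0 * 1000 / (R * T))
Keq = exp(-(-11.63) * 1000 / (8.314 * 298))
Keq = 109.3017

109.3017


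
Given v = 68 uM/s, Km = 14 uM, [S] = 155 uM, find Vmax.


Vmax = v * (Km + [S]) / [S]
Vmax = 68 * (14 + 155) / 155
Vmax = 74.1419 uM/s

74.1419 uM/s


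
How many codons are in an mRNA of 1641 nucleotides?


codons = nucleotides / 3
codons = 1641 / 3 = 547

547


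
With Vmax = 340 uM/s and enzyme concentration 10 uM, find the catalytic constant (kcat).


kcat = Vmax / [E]t
kcat = 340 / 10
kcat = 34.0 s^-1

34.0 s^-1


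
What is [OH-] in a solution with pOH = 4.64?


[OH-] = 10^(-pOH)
[OH-] = 10^(-4.64)
[OH-] = 2.291e-05 M

2.291e-05 M


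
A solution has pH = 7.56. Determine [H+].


[H+] = 10^(-pH)
[H+] = 10^(-7.56)
[H+] = 2.754e-08 M

2.754e-08 M


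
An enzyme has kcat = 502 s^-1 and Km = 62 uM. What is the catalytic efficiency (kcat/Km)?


Catalytic efficiency = kcat / Km
= 502 / 62
= 8.0968 uM^-1*s^-1

8.0968 uM^-1*s^-1


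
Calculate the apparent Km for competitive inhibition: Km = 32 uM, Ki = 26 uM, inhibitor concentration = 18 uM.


Km_app = Km * (1 + [I]/Ki)
Km_app = 32 * (1 + 18/26)
Km_app = 54.1538 uM

54.1538 uM


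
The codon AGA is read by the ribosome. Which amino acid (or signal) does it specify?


Standard genetic code lookup.
Codon AGA -> Arg

Arg


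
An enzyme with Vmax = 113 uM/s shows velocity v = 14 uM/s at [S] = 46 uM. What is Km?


Km = [S] * (Vmax - v) / v
Km = 46 * (113 - 14) / 14
Km = 325.2857 uM

325.2857 uM


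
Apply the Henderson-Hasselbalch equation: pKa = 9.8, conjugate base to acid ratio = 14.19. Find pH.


pH = pKa + log10([A-]/[HA])
pH = 9.8 + log10(14.19)
pH = 10.952

10.952


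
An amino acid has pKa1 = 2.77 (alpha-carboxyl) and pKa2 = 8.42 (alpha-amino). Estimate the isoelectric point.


pI = (pKa1 + pKa2) / 2
pI = (2.77 + 8.42) / 2
pI = 5.595

5.595


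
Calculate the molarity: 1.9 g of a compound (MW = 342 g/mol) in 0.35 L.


C = (mass / MW) / volume
C = (1.9 / 342) / 0.35
C = 0.0159 M

0.0159 M


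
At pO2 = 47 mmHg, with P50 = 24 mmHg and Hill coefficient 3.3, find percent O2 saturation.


Y = pO2^n / (P50^n + pO2^n)
Y = 47^3.3 / (24^3.3 + 47^3.3)
Y = 90.18%

90.18%


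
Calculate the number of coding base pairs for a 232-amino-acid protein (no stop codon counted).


Each amino acid = 1 codon = 3 bp
bp = 232 * 3 = 696 bp

696 bp


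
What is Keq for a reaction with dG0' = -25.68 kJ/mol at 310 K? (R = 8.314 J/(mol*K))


Keq = exp(-dG0 * 1000 / (R * T))
Keq = exp(-(-25.68) * 1000 / (8.314 * 310))
Keq = 21242.5407

21242.5407


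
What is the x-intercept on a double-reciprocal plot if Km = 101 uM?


x-intercept = -1/Km
= -1/101
= -0.0099 1/uM

-0.0099 1/uM


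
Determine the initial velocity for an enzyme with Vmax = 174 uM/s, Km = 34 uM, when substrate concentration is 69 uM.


v = Vmax * [S] / (Km + [S])
v = 174 * 69 / (34 + 69)
v = 116.5631 uM/s

116.5631 uM/s


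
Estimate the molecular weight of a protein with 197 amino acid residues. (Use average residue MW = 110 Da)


MW = n_residues * 110 Da
MW = 197 * 110
MW = 21670 Da

21670 Da


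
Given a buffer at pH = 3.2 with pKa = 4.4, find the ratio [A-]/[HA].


[A-]/[HA] = 10^(pH - pKa)
= 10^(3.2 - 4.4)
= 0.0631

0.0631
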